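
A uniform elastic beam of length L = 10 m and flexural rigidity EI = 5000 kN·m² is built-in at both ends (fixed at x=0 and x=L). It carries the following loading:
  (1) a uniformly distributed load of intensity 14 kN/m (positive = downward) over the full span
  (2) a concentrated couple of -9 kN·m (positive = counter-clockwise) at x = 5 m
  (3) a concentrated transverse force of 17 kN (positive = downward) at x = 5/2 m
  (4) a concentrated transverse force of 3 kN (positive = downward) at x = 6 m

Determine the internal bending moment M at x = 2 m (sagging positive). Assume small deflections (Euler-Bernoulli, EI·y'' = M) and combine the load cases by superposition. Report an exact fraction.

Load 1 — uniform load w=14 kN/m over full span:
  M_1 = wLx/2 - wL²/12 - wx²/2 = 14·10·2/2 - 14·10²/12 - 14·2²/2 = -14/3 kN·m
Load 2 — applied couple M₀=-9 kN·m at a=5 m (b=L-a=5):
  M_2 = R_Ax - M_A  [x≤a] with R_A=-27/20, M_A=-9/4 = (-27/20)·2 - (-9/4) = -9/20 kN·m
Load 3 — point force P=17 kN at a=5/2 m (b=L-a=15/2):
  M_3 = Pb²(3a+b)x/L³ - Pab²/L²  [x≤a] = 17·(15/2)²·(3·(5/2)+(15/2))·2/10³ - 17·(5/2)·(15/2)²/10² = 153/32 kN·m
Load 4 — point force P=3 kN at a=6 m (b=L-a=4):
  M_4 = Pb²(3a+b)x/L³ - Pab²/L²  [x≤a] = 3·4²·(3·6+4)·2/10³ - 3·6·4²/10² = -96/125 kN·m
Superposition: M = Σ M_i = -13241/12000 kN·m ≈ -1.103417 kN·m

M(2) = -13241/12000 kN·m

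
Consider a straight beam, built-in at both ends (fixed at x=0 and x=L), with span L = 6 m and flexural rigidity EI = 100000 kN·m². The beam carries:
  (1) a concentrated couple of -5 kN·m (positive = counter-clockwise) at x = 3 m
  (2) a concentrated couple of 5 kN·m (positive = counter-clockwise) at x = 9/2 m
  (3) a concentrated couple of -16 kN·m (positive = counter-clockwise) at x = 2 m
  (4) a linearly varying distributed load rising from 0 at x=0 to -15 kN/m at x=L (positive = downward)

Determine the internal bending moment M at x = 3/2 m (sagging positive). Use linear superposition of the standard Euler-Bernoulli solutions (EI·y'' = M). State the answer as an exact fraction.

Load 1 — applied couple M₀=-5 kN·m at a=3 m (b=L-a=3):
  M_1 = R_Ax - M_A  [x≤a] with R_A=-5/4, M_A=-5/4 = (-5/4)·(3/2) - (-5/4) = -5/8 kN·m
Load 2 — applied couple M₀=5 kN·m at a=9/2 m (b=L-a=3/2):
  M_2 = R_Ax - M_A  [x≤a] with R_A=15/16, M_A=25/16 = (15/16)·(3/2) - (25/16) = -5/32 kN·m
Load 3 — applied couple M₀=-16 kN·m at a=2 m (b=L-a=4):
  M_3 = R_Ax - M_A  [x≤a] with R_A=-32/9, M_A=0 = (-32/9)·(3/2) - 0 = -16/3 kN·m
Load 4 — triangular load w₀=-15 kN/m (0→w₀ over full span):
  M_4 = 3w₀Lx/20 - w₀L²/30 - w₀x³/(6L) = 3·(-15)·6·(3/2)/20 - (-15)·6²/30 - (-15)·(3/2)³/(6·6) = -27/32 kN·m
Superposition: M = Σ M_i = -167/24 kN·m ≈ -6.958333 kN·m

M(3/2) = -167/24 kN·m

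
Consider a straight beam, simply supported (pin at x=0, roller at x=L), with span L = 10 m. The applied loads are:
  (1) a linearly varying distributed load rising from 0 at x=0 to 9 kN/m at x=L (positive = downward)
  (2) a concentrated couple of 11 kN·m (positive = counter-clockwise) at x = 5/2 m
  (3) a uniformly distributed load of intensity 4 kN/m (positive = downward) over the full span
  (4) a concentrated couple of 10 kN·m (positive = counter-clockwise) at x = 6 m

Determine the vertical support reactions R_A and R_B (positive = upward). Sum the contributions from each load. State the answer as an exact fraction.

R_A = 371/10 kN, R_B = 479/10 kN

Load 1 — triangular load w₀=9 kN/m (0→w₀ over full span):
  R_A = w₀L/6 = 9·10/6 = 15 kN
  R_B = w₀L/3 = 9·10/3 = 30 kN
Load 2 — applied couple M₀=11 kN·m at a=5/2 m (b=L-a=15/2):
  R_A = M₀/L = 11/10 kN
  R_B = -M₀/L = -11/10 kN
Load 3 — uniform load w=4 kN/m over full span:
  R_A = wL/2 = 4·10/2 = 20 kN
  R_B = wL/2 = 4·10/2 = 20 kN
Load 4 — applied couple M₀=10 kN·m at a=6 m (b=L-a=4):
  R_A = M₀/L = 10/10 = 1 kN
  R_B = -M₀/L = -10/10 = -1 kN
Superposition: R_A = 371/10 kN, R_B = 479/10 kN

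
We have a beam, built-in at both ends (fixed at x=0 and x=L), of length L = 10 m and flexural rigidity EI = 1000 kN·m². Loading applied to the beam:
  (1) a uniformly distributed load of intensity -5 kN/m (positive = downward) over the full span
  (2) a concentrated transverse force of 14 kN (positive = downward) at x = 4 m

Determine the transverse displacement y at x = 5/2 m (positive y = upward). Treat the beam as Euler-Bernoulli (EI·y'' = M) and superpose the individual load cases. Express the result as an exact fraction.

Load 1 — uniform load w=-5 kN/m over full span:
  y_1 = -wx²(L-x)²/(24EI) = -(-5)·(5/2)²·(10-(5/2))²/(24·1000) = 75/1024 m
Load 2 — point force P=14 kN at a=4 m (b=L-a=6):
  y_2 = -Pb²x²(3aL-(3a+b)x)/(6L³EI)  [x≤a] = -14·6²·(5/2)²·(3·4·10-(3·4+6)·(5/2))/(6·10³·1000) = -63/1600 m
Superposition: y = Σ y_i = 867/25600 m ≈ 0.033867 m

y(5/2) = 867/25600 m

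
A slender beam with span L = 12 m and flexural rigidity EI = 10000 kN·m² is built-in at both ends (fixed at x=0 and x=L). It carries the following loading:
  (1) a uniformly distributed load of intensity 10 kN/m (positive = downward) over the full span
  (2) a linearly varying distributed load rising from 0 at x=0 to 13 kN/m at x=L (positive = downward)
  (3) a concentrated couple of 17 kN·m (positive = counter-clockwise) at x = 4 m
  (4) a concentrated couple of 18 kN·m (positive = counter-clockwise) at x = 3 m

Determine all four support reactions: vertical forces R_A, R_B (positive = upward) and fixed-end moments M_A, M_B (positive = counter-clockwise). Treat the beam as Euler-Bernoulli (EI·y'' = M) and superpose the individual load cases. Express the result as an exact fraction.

Load 1 — uniform load w=10 kN/m over full span:
  R_A = wL/2 = 10·12/2 = 60 kN
  M_A = wL²/12 = 10·12²/12 = 120 kN·m
  R_B = wL/2 = 10·12/2 = 60 kN
  M_B = -wL²/12 = -10·12²/12 = -120 kN·m
Load 2 — triangular load w₀=13 kN/m (0→w₀ over full span):
  R_A = 3w₀L/20 = 3·13·12/20 = 117/5 kN
  M_A = w₀L²/30 = 13·12²/30 = 312/5 kN·m
  R_B = 7w₀L/20 = 7·13·12/20 = 273/5 kN
  M_B = -w₀L²/20 = -13·12²/20 = -468/5 kN·m
Load 3 — applied couple M₀=17 kN·m at a=4 m (b=L-a=8):
  R_A = 6M₀ab/L³ = 6·17·4·8/12³ = 17/9 kN
  M_A = M₀b(2a-b)/L² = 17·8·(2·4-8)/12² = 0 kN·m
  R_B = -6M₀ab/L³ = -6·17·4·8/12³ = -17/9 kN
  M_B = M₀a(2b-a)/L² = 17·4·(2·8-4)/12² = 17/3 kN·m
Load 4 — applied couple M₀=18 kN·m at a=3 m (b=L-a=9):
  R_A = 6M₀ab/L³ = 6·18·3·9/12³ = 27/16 kN
  M_A = M₀b(2a-b)/L² = 18·9·(2·3-9)/12² = -27/8 kN·m
  R_B = -6M₀ab/L³ = -6·18·3·9/12³ = -27/16 kN
  M_B = M₀a(2b-a)/L² = 18·3·(2·9-3)/12² = 45/8 kN·m
Superposition: R_A = 62623/720 kN, M_A = 7161/40 kN·m, R_B = 79937/720 kN, M_B = -24277/120 kN·m

R_A = 62623/720 kN, M_A = 7161/40 kN·m, R_B = 79937/720 kN, M_B = -24277/120 kN·m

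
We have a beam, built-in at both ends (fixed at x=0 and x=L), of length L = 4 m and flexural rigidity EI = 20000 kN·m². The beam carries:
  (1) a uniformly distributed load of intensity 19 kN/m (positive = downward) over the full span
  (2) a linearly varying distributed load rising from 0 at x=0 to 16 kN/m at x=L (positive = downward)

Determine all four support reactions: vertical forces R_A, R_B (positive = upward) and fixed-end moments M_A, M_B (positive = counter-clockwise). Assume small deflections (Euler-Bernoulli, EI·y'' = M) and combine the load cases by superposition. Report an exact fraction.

R_A = 238/5 kN, M_A = 508/15 kN·m, R_B = 302/5 kN, M_B = -572/15 kN·m

Load 1 — uniform load w=19 kN/m over full span:
  R_A = wL/2 = 19·4/2 = 38 kN
  M_A = wL²/12 = 19·4²/12 = 76/3 kN·m
  R_B = wL/2 = 19·4/2 = 38 kN
  M_B = -wL²/12 = -19·4²/12 = -76/3 kN·m
Load 2 — triangular load w₀=16 kN/m (0→w₀ over full span):
  R_A = 3w₀L/20 = 3·16·4/20 = 48/5 kN
  M_A = w₀L²/30 = 16·4²/30 = 128/15 kN·m
  R_B = 7w₀L/20 = 7·16·4/20 = 112/5 kN
  M_B = -w₀L²/20 = -16·4²/20 = -64/5 kN·m
Superposition: R_A = 238/5 kN, M_A = 508/15 kN·m, R_B = 302/5 kN, M_B = -572/15 kN·m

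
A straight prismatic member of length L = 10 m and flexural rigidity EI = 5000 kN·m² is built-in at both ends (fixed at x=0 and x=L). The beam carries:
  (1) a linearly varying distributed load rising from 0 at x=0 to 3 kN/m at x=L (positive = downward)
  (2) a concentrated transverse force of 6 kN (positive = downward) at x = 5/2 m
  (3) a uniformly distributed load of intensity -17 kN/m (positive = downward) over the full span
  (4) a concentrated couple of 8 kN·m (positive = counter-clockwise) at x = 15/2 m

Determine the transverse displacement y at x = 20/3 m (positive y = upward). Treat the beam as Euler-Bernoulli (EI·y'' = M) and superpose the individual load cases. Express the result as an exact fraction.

y(20/3) = 23011/388800 m

Load 1 — triangular load w₀=3 kN/m (0→w₀ over full span):
  y_1 = -w₀x²(L-x)²(x+2L)/(120LEI) = -3·(20/3)²·(10-(20/3))²·((20/3)+2·10)/(120·10·5000) = -8/1215 m
Load 2 — point force P=6 kN at a=5/2 m (b=L-a=15/2):
  y_2 = -Pa²(L-x)²(3bL-(3b+a)(L-x))/(6L³EI)  [x>a] = -6·(5/2)²·(10-(20/3))²·(3·(15/2)·10-(3·(15/2)+(5/2))·(10-(20/3)))/(6·10³·5000) = -17/8640 m
Load 3 — uniform load w=-17 kN/m over full span:
  y_3 = -wx²(L-x)²/(24EI) = -(-17)·(20/3)²·(10-(20/3))²/(24·5000) = 17/243 m
Load 4 — applied couple M₀=8 kN·m at a=15/2 m (b=L-a=5/2):
  y_4 = (R_Ax³/6 - M_Ax²/2)/EI  [x≤a] with R_A=9/10, M_A=5/2 = ((9/10)·(20/3)³/6 - (5/2)·(20/3)²/2)/5000 = -1/450 m
Superposition: y = Σ y_i = 23011/388800 m ≈ 0.059185 m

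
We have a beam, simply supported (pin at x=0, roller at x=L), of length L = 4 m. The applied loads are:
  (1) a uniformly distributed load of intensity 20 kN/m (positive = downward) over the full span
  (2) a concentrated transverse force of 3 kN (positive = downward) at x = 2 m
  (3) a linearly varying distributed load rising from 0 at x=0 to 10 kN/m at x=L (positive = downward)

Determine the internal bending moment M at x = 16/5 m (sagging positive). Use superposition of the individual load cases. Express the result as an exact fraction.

Load 1 — uniform load w=20 kN/m over full span:
  M_1 = wx(L-x)/2 = 20·(16/5)·(4-(16/5))/2 = 128/5 kN·m
Load 2 — point force P=3 kN at a=2 m (b=L-a=2):
  M_2 = Pa(L-x)/L  [x>a] = 3·2·(4-(16/5))/4 = 6/5 kN·m
Load 3 — triangular load w₀=10 kN/m (0→w₀ over full span):
  M_3 = w₀Lx/6 - w₀x³/(6L) = 10·4·(16/5)/6 - 10·(16/5)³/(6·4) = 192/25 kN·m
Superposition: M = Σ M_i = 862/25 kN·m ≈ 34.480000 kN·m

M(16/5) = 862/25 kN·m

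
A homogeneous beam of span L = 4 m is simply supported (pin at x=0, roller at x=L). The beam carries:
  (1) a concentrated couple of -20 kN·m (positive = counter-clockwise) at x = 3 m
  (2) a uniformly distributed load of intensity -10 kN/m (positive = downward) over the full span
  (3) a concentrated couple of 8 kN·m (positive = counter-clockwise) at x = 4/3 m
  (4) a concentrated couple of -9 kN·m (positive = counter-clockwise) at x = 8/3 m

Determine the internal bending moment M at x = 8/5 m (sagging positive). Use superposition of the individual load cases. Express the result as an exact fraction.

Load 1 — applied couple M₀=-20 kN·m at a=3 m (b=L-a=1):
  M_1 = M₀x/L  [x≤a] = (-20)·(8/5)/4 = -8 kN·m
Load 2 — uniform load w=-10 kN/m over full span:
  M_2 = wx(L-x)/2 = (-10)·(8/5)·(4-(8/5))/2 = -96/5 kN·m
Load 3 — applied couple M₀=8 kN·m at a=4/3 m (b=L-a=8/3):
  M_3 = M₀x/L - M₀  [x>a] = 8·(8/5)/4 - 8 = -24/5 kN·m
Load 4 — applied couple M₀=-9 kN·m at a=8/3 m (b=L-a=4/3):
  M_4 = M₀x/L  [x≤a] = (-9)·(8/5)/4 = -18/5 kN·m
Superposition: M = Σ M_i = -178/5 kN·m ≈ -35.600000 kN·m

M(8/5) = -178/5 kN·m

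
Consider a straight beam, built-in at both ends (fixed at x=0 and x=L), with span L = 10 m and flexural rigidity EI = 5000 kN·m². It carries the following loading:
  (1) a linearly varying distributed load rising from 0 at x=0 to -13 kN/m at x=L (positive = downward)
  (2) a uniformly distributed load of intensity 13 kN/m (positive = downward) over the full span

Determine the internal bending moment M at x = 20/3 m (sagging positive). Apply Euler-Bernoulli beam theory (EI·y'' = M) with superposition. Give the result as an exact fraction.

M(20/3) = 1105/81 kN·m

Load 1 — triangular load w₀=-13 kN/m (0→w₀ over full span):
  M_1 = 3w₀Lx/20 - w₀L²/30 - w₀x³/(6L) = 3·(-13)·10·(20/3)/20 - (-13)·10²/30 - (-13)·(20/3)³/(6·10) = -1820/81 kN·m
Load 2 — uniform load w=13 kN/m over full span:
  M_2 = wLx/2 - wL²/12 - wx²/2 = 13·10·(20/3)/2 - 13·10²/12 - 13·(20/3)²/2 = 325/9 kN·m
Superposition: M = Σ M_i = 1105/81 kN·m ≈ 13.641975 kN·m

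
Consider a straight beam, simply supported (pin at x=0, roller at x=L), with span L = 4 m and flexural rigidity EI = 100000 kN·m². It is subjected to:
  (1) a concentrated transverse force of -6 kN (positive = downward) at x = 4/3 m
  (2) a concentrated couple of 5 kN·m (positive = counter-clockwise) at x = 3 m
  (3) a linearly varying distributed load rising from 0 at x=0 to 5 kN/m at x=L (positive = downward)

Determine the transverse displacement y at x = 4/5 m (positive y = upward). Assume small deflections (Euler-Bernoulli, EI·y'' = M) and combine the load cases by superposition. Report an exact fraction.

Load 1 — point force P=-6 kN at a=4/3 m (b=L-a=8/3):
  y_1 = -Pbx(L²-b²-x²)/(6LEI)  [x≤a] = -(-6)·(8/3)·(4/5)·(4²-(8/3)²-(4/5)²)/(6·4·100000) = 464/10546875 m
Load 2 — applied couple M₀=5 kN·m at a=3 m (b=L-a=1):
  y_2 = (M₀x³/(6L)+C₁x)/EI  [x≤a] with C₁=M₀(3b²-L²)/(6L)=-65/24 = (5·(4/5)³/(6·4)+(-65/24)·(4/5))/100000 = -103/5000000 m
Load 3 — triangular load w₀=5 kN/m (0→w₀ over full span):
  y_3 = -w₀x(7L⁴-10L²x²+3x⁴)/(360LEI) = -5·(4/5)·(7·4⁴-10·4²·(4/5)²+3·(4/5)⁴)/(360·4·100000) = -1376/29296875 m
Superposition: y = Σ y_i = -397801/16875000000 m ≈ -0.000024 m

y(4/5) = -397801/16875000000 m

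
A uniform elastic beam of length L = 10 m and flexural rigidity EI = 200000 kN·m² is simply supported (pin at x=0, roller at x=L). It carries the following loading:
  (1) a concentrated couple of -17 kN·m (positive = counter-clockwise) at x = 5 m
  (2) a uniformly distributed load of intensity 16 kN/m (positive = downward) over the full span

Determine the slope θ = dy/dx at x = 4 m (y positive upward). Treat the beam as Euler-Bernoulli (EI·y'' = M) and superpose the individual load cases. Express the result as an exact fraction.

θ(4) = -4077/4000000 rad

Load 1 — applied couple M₀=-17 kN·m at a=5 m (b=L-a=5):
  θ_1 = (M₀x²/(2L)+C₁)/EI  [x≤a] with C₁=M₀(3b²-L²)/(6L)=85/12 = ((-17)·4²/(2·10)+(85/12))/200000 = -391/12000000 rad
Load 2 — uniform load w=16 kN/m over full span:
  θ_2 = -w(L³-6Lx²+4x³)/(24EI) = -16·(10³-6·10·4²+4·4³)/(24·200000) = -37/37500 rad
Superposition: θ = Σ θ_i = -4077/4000000 rad ≈ -0.001019 rad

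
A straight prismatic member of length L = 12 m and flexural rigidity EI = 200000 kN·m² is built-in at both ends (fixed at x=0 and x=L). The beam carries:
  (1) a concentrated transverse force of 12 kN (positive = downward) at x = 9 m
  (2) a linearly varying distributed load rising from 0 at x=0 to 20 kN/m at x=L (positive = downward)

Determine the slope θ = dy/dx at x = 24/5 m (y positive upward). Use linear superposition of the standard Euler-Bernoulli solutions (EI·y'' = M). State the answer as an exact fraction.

Load 1 — point force P=12 kN at a=9 m (b=L-a=3):
  θ_1 = -Pb²x(2aL-(3a+b)x)/(2L³EI)  [x≤a] = -12·3²·(24/5)·(2·9·12-(3·9+3)·(24/5))/(2·12³·200000) = -27/500000 rad
Load 2 — triangular load w₀=20 kN/m (0→w₀ over full span):
  θ_2 = -w₀(2x(L-x)(L-2x)(x+2L)+x²(L-x)²)/(120LEI) = -20·(2·(24/5)·(12-(24/5))·(12-2·(24/5))·((24/5)+2·12)+(24/5)²·(12-(24/5))²)/(120·12·200000) = -162/390625 rad
Superposition: θ = Σ θ_i = -5859/12500000 rad ≈ -0.000469 rad

θ(24/5) = -5859/12500000 rad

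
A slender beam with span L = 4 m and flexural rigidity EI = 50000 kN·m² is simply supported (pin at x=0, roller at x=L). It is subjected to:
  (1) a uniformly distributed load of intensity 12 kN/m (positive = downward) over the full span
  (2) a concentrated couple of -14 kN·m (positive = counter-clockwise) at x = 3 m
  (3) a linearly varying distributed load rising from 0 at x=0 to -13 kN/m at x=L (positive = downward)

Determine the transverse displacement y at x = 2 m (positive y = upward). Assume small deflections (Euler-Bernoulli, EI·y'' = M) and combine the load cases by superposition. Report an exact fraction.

Load 1 — uniform load w=12 kN/m over full span:
  y_1 = -wx(L³-2Lx²+x³)/(24EI) = -12·2·(4³-2·4·2²+2³)/(24·50000) = -1/1250 m
Load 2 — applied couple M₀=-14 kN·m at a=3 m (b=L-a=1):
  y_2 = (M₀x³/(6L)+C₁x)/EI  [x≤a] with C₁=M₀(3b²-L²)/(6L)=91/12 = ((-14)·2³/(6·4)+(91/12)·2)/50000 = 21/100000 m
Load 3 — triangular load w₀=-13 kN/m (0→w₀ over full span):
  y_3 = -w₀x(7L⁴-10L²x²+3x⁴)/(360LEI) = -(-13)·2·(7·4⁴-10·4²·2²+3·2⁴)/(360·4·50000) = 13/30000 m
Superposition: y = Σ y_i = -47/300000 m ≈ -0.000157 m

y(2) = -47/300000 m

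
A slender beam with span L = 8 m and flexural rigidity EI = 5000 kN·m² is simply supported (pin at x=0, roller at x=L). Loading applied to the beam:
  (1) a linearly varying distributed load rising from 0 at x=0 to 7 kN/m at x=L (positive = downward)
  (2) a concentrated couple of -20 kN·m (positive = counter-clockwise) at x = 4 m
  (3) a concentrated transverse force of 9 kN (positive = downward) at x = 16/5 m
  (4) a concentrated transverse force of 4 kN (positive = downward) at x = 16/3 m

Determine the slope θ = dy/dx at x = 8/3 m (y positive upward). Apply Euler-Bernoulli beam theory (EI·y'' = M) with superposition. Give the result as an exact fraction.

Load 1 — triangular load w₀=7 kN/m (0→w₀ over full span):
  θ_1 = -w₀(7L⁴-30L²x²+15x⁴)/(360LEI) = -7·(7·8⁴-30·8²·(8/3)²+15·(8/3)⁴)/(360·8·5000) = -5824/759375 rad
Load 2 — applied couple M₀=-20 kN·m at a=4 m (b=L-a=4):
  θ_2 = (M₀x²/(2L)+C₁)/EI  [x≤a] with C₁=M₀(3b²-L²)/(6L)=20/3 = ((-20)·(8/3)²/(2·8)+(20/3))/5000 = -1/2250 rad
Load 3 — point force P=9 kN at a=16/5 m (b=L-a=24/5):
  θ_3 = -Pb(L²-b²-3x²)/(6LEI)  [x≤a] = -9·(24/5)·(8²-(24/5)²-3·(8/3)²)/(6·8·5000) = -276/78125 rad
Load 4 — point force P=4 kN at a=16/3 m (b=L-a=8/3):
  θ_4 = -Pb(L²-b²-3x²)/(6LEI)  [x≤a] = -4·(8/3)·(8²-(8/3)²-3·(8/3)²)/(6·8·5000) = -16/10125 rad
Superposition: θ = Σ θ_i = -502211/37968750 rad ≈ -0.013227 rad

θ(8/3) = -502211/37968750 rad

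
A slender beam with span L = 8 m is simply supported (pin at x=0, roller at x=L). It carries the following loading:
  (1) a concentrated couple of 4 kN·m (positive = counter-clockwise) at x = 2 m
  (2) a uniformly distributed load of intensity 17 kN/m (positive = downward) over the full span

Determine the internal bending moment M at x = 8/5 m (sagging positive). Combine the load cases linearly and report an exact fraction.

M(8/5) = 2196/25 kN·m

Load 1 — applied couple M₀=4 kN·m at a=2 m (b=L-a=6):
  M_1 = M₀x/L  [x≤a] = 4·(8/5)/8 = 4/5 kN·m
Load 2 — uniform load w=17 kN/m over full span:
  M_2 = wx(L-x)/2 = 17·(8/5)·(8-(8/5))/2 = 2176/25 kN·m
Superposition: M = Σ M_i = 2196/25 kN·m ≈ 87.840000 kN·m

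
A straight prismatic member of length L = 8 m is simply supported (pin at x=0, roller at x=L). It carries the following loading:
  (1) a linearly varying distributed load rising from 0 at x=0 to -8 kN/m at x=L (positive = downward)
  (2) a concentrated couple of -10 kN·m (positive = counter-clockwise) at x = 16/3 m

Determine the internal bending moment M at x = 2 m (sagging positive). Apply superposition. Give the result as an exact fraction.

Load 1 — triangular load w₀=-8 kN/m (0→w₀ over full span):
  M_1 = w₀Lx/6 - w₀x³/(6L) = (-8)·8·2/6 - (-8)·2³/(6·8) = -20 kN·m
Load 2 — applied couple M₀=-10 kN·m at a=16/3 m (b=L-a=8/3):
  M_2 = M₀x/L  [x≤a] = (-10)·2/8 = -5/2 kN·m
Superposition: M = Σ M_i = -45/2 kN·m ≈ -22.500000 kN·m

M(2) = -45/2 kN·m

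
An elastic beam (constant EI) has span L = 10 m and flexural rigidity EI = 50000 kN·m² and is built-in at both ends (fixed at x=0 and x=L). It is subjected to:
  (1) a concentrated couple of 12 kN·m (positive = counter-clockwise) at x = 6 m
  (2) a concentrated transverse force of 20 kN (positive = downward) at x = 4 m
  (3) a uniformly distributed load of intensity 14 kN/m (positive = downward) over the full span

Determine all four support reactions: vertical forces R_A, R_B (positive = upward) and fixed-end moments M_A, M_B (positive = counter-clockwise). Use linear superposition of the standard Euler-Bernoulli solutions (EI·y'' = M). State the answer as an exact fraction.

Load 1 — applied couple M₀=12 kN·m at a=6 m (b=L-a=4):
  R_A = 6M₀ab/L³ = 6·12·6·4/10³ = 216/125 kN
  M_A = M₀b(2a-b)/L² = 12·4·(2·6-4)/10² = 96/25 kN·m
  R_B = -6M₀ab/L³ = -6·12·6·4/10³ = -216/125 kN
  M_B = M₀a(2b-a)/L² = 12·6·(2·4-6)/10² = 36/25 kN·m
Load 2 — point force P=20 kN at a=4 m (b=L-a=6):
  R_A = Pb²(3a+b)/L³ = 20·6²·(3·4+6)/10³ = 324/25 kN
  M_A = Pab²/L² = 20·4·6²/10² = 144/5 kN·m
  R_B = Pa²(a+3b)/L³ = 20·4²·(4+3·6)/10³ = 176/25 kN
  M_B = -Pa²b/L² = -20·4²·6/10² = -96/5 kN·m
Load 3 — uniform load w=14 kN/m over full span:
  R_A = wL/2 = 14·10/2 = 70 kN
  M_A = wL²/12 = 14·10²/12 = 350/3 kN·m
  R_B = wL/2 = 14·10/2 = 70 kN
  M_B = -wL²/12 = -14·10²/12 = -350/3 kN·m
Superposition: R_A = 10586/125 kN, M_A = 11198/75 kN·m, R_B = 9414/125 kN, M_B = -10082/75 kN·m

R_A = 10586/125 kN, M_A = 11198/75 kN·m, R_B = 9414/125 kN, M_B = -10082/75 kN·m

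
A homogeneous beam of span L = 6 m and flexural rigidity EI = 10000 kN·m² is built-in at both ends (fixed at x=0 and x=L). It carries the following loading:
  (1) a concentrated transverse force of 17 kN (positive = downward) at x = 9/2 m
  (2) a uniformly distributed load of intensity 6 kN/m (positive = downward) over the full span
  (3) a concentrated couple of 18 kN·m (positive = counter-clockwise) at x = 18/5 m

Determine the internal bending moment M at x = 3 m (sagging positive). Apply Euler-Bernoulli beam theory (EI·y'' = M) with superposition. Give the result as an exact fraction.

M(3) = 1551/80 kN·m

Load 1 — point force P=17 kN at a=9/2 m (b=L-a=3/2):
  M_1 = Pb²(3a+b)x/L³ - Pab²/L²  [x≤a] = 17·(3/2)²·(3·(9/2)+(3/2))·3/6³ - 17·(9/2)·(3/2)²/6² = 51/16 kN·m
Load 2 — uniform load w=6 kN/m over full span:
  M_2 = wLx/2 - wL²/12 - wx²/2 = 6·6·3/2 - 6·6²/12 - 6·3²/2 = 9 kN·m
Load 3 — applied couple M₀=18 kN·m at a=18/5 m (b=L-a=12/5):
  M_3 = R_Ax - M_A  [x≤a] with R_A=108/25, M_A=144/25 = (108/25)·3 - (144/25) = 36/5 kN·m
Superposition: M = Σ M_i = 1551/80 kN·m ≈ 19.387500 kN·m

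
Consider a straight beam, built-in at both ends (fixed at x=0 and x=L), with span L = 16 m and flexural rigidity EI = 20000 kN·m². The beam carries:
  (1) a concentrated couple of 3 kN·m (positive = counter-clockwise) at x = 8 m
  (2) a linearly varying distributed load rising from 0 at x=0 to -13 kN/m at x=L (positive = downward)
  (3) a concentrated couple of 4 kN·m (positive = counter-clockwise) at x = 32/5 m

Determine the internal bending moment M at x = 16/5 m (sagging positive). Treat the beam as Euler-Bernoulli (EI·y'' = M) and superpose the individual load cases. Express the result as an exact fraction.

M(16/5) = 24529/1500 kN·m

Load 1 — applied couple M₀=3 kN·m at a=8 m (b=L-a=8):
  M_1 = R_Ax - M_A  [x≤a] with R_A=9/32, M_A=3/4 = (9/32)·(16/5) - (3/4) = 3/20 kN·m
Load 2 — triangular load w₀=-13 kN/m (0→w₀ over full span):
  M_2 = 3w₀Lx/20 - w₀L²/30 - w₀x³/(6L) = 3·(-13)·16·(16/5)/20 - (-13)·16²/30 - (-13)·(16/5)³/(6·16) = 5824/375 kN·m
Load 3 — applied couple M₀=4 kN·m at a=32/5 m (b=L-a=48/5):
  M_3 = R_Ax - M_A  [x≤a] with R_A=9/25, M_A=12/25 = (9/25)·(16/5) - (12/25) = 84/125 kN·m
Superposition: M = Σ M_i = 24529/1500 kN·m ≈ 16.352667 kN·m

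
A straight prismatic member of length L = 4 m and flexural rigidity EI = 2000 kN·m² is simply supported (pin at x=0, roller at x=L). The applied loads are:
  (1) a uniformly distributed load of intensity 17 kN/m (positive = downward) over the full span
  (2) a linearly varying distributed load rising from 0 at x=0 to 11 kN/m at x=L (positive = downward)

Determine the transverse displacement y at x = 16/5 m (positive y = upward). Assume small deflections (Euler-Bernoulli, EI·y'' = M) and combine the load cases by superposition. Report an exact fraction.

y(16/5) = -132128/5859375 m

Load 1 — uniform load w=17 kN/m over full span:
  y_1 = -wx(L³-2Lx²+x³)/(24EI) = -17·(16/5)·(4³-2·4·(16/5)²+(16/5)³)/(24·2000) = -3944/234375 m
Load 2 — triangular load w₀=11 kN/m (0→w₀ over full span):
  y_2 = -w₀x(7L⁴-10L²x²+3x⁴)/(360LEI) = -11·(16/5)·(7·4⁴-10·4²·(16/5)²+3·(16/5)⁴)/(360·4·2000) = -11176/1953125 m
Superposition: y = Σ y_i = -132128/5859375 m ≈ -0.022550 m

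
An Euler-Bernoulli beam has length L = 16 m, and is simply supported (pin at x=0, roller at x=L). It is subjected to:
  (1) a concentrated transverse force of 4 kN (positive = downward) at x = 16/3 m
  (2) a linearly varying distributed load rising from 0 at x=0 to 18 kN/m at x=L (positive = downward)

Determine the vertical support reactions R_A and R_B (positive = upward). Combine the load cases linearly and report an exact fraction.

R_A = 152/3 kN, R_B = 292/3 kN

Load 1 — point force P=4 kN at a=16/3 m (b=L-a=32/3):
  R_A = Pb/L = 4·(32/3)/16 = 8/3 kN
  R_B = Pa/L = 4·(16/3)/16 = 4/3 kN
Load 2 — triangular load w₀=18 kN/m (0→w₀ over full span):
  R_A = w₀L/6 = 18·16/6 = 48 kN
  R_B = w₀L/3 = 18·16/3 = 96 kN
Superposition: R_A = 152/3 kN, R_B = 292/3 kN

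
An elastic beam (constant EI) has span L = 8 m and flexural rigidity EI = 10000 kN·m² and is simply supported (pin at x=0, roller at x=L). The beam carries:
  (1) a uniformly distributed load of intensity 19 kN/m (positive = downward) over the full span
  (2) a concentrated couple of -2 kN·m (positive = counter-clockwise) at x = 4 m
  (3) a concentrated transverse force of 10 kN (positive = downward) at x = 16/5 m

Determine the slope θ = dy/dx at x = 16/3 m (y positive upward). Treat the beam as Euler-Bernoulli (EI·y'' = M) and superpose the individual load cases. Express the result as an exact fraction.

θ(16/3) = 219263/10125000 rad

Load 1 — uniform load w=19 kN/m over full span:
  θ_1 = -w(L³-6Lx²+4x³)/(24EI) = -19·(8³-6·8·(16/3)²+4·(16/3)³)/(24·10000) = 988/50625 rad
Load 2 — applied couple M₀=-2 kN·m at a=4 m (b=L-a=4):
  θ_2 = (M₀x²/(2L)-M₀(x-a)+C₁)/EI  [x>a] with C₁=M₀(3b²-L²)/(6L)=2/3 = ((-2)·(16/3)²/(2·8)-(-2)·((16/3)-4)+(2/3))/10000 = -1/45000 rad
Load 3 — point force P=10 kN at a=16/5 m (b=L-a=24/5):
  θ_3 = -Pa(2L²-6Lx+3x²+a²)/(6LEI)  [x>a] = -10·(16/5)·(2·8²-6·8·(16/3)+3·(16/3)²+(16/5)²)/(6·8·10000) = 304/140625 rad
Superposition: θ = Σ θ_i = 219263/10125000 rad ≈ 0.021656 rad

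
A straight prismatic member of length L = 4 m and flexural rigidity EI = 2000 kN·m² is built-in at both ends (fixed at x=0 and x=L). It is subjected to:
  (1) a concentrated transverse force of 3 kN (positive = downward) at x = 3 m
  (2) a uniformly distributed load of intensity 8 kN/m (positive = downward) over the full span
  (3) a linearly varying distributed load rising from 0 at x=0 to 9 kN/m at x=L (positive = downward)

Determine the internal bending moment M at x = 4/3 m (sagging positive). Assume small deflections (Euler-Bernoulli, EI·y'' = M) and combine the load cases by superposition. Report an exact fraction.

Load 1 — point force P=3 kN at a=3 m (b=L-a=1):
  M_1 = Pb²(3a+b)x/L³ - Pab²/L²  [x≤a] = 3·1²·(3·3+1)·(4/3)/4³ - 3·3·1²/4² = 1/16 kN·m
Load 2 — uniform load w=8 kN/m over full span:
  M_2 = wLx/2 - wL²/12 - wx²/2 = 8·4·(4/3)/2 - 8·4²/12 - 8·(4/3)²/2 = 32/9 kN·m
Load 3 — triangular load w₀=9 kN/m (0→w₀ over full span):
  M_3 = 3w₀Lx/20 - w₀L²/30 - w₀x³/(6L) = 3·9·4·(4/3)/20 - 9·4²/30 - 9·(4/3)³/(6·4) = 68/45 kN·m
Superposition: M = Σ M_i = 1231/240 kN·m ≈ 5.129167 kN·m

M(4/3) = 1231/240 kN·m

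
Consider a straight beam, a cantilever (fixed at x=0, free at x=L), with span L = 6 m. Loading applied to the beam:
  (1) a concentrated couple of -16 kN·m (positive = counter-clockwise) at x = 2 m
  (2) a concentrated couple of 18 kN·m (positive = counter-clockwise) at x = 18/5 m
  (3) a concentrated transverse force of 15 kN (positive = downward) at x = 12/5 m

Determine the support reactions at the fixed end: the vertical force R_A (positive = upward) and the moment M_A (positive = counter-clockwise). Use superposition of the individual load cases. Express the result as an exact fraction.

R_A = 15 kN, M_A = 34 kN·m

Load 1 — applied couple M₀=-16 kN·m at a=2 m (b=L-a=4):
  R_A = 0 kN
  M_A = -M₀ = -(-16) = 16 kN·m
Load 2 — applied couple M₀=18 kN·m at a=18/5 m (b=L-a=12/5):
  R_A = 0 kN
  M_A = -M₀ = -18 kN·m
Load 3 — point force P=15 kN at a=12/5 m (b=L-a=18/5):
  R_A = P = 15 kN
  M_A = Pa = 15·(12/5) = 36 kN·m
Superposition: R_A = 15 kN, M_A = 34 kN·m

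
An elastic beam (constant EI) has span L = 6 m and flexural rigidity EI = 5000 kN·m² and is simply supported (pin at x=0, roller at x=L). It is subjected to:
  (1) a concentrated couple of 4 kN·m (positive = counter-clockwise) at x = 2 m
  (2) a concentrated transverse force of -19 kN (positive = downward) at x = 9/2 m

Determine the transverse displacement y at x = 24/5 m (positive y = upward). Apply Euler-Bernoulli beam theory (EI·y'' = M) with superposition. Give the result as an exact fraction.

y(24/5) = 87583/10000000 m

Load 1 — applied couple M₀=4 kN·m at a=2 m (b=L-a=4):
  y_1 = (M₀x³/(6L)-M₀(x-a)²/2+C₁x)/EI  [x>a] with C₁=M₀(3b²-L²)/(6L)=4/3 = (4·(24/5)³/(6·6)-4·((24/5)-2)²/2+(4/3)·(24/5))/5000 = 47/78125 m
Load 2 — point force P=-19 kN at a=9/2 m (b=L-a=3/2):
  y_2 = -Pa(L-x)(2Lx-a²-x²)/(6LEI)  [x>a] = -(-19)·(9/2)·(6-(24/5))·(2·6·(24/5)-(9/2)²-(24/5)²)/(6·6·5000) = 81567/10000000 m
Superposition: y = Σ y_i = 87583/10000000 m ≈ 0.008758 m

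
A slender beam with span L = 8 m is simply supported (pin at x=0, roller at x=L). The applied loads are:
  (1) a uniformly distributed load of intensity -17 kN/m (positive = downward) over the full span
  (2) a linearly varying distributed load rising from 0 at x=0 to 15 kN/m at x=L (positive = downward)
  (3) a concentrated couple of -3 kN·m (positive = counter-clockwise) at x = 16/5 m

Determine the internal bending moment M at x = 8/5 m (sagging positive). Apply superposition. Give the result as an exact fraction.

M(8/5) = -1423/25 kN·m

Load 1 — uniform load w=-17 kN/m over full span:
  M_1 = wx(L-x)/2 = (-17)·(8/5)·(8-(8/5))/2 = -2176/25 kN·m
Load 2 — triangular load w₀=15 kN/m (0→w₀ over full span):
  M_2 = w₀Lx/6 - w₀x³/(6L) = 15·8·(8/5)/6 - 15·(8/5)³/(6·8) = 768/25 kN·m
Load 3 — applied couple M₀=-3 kN·m at a=16/5 m (b=L-a=24/5):
  M_3 = M₀x/L  [x≤a] = (-3)·(8/5)/8 = -3/5 kN·m
Superposition: M = Σ M_i = -1423/25 kN·m ≈ -56.920000 kN·m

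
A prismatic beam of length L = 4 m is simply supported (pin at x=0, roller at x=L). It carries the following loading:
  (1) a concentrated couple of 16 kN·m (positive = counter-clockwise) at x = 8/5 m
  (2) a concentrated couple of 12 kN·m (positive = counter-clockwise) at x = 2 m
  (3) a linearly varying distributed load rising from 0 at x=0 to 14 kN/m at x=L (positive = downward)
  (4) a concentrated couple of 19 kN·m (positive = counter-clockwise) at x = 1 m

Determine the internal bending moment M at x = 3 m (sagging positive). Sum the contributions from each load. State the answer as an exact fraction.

M(3) = 1/2 kN·m

Load 1 — applied couple M₀=16 kN·m at a=8/5 m (b=L-a=12/5):
  M_1 = M₀x/L - M₀  [x>a] = 16·3/4 - 16 = -4 kN·m
Load 2 — applied couple M₀=12 kN·m at a=2 m (b=L-a=2):
  M_2 = M₀x/L - M₀  [x>a] = 12·3/4 - 12 = -3 kN·m
Load 3 — triangular load w₀=14 kN/m (0→w₀ over full span):
  M_3 = w₀Lx/6 - w₀x³/(6L) = 14·4·3/6 - 14·3³/(6·4) = 49/4 kN·m
Load 4 — applied couple M₀=19 kN·m at a=1 m (b=L-a=3):
  M_4 = M₀x/L - M₀  [x>a] = 19·3/4 - 19 = -19/4 kN·m
Superposition: M = Σ M_i = 1/2 kN·m ≈ 0.500000 kN·m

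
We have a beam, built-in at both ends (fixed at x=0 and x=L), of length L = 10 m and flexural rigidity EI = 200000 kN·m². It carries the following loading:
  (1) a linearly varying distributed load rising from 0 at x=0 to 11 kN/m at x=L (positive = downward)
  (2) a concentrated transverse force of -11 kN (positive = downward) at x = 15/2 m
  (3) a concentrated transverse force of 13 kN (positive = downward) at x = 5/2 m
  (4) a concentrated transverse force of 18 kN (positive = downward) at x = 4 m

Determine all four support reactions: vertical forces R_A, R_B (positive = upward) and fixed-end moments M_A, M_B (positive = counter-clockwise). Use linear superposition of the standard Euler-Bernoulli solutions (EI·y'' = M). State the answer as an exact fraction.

R_A = 18707/500 kN, M_A = 45427/600 kN·m, R_B = 18793/500 kN, M_B = -12581/200 kN·m

Load 1 — triangular load w₀=11 kN/m (0→w₀ over full span):
  R_A = 3w₀L/20 = 3·11·10/20 = 33/2 kN
  M_A = w₀L²/30 = 11·10²/30 = 110/3 kN·m
  R_B = 7w₀L/20 = 7·11·10/20 = 77/2 kN
  M_B = -w₀L²/20 = -11·10²/20 = -55 kN·m
Load 2 — point force P=-11 kN at a=15/2 m (b=L-a=5/2):
  R_A = Pb²(3a+b)/L³ = (-11)·(5/2)²·(3·(15/2)+(5/2))/10³ = -55/32 kN
  M_A = Pab²/L² = (-11)·(15/2)·(5/2)²/10² = -165/32 kN·m
  R_B = Pa²(a+3b)/L³ = (-11)·(15/2)²·((15/2)+3·(5/2))/10³ = -297/32 kN
  M_B = -Pa²b/L² = -(-11)·(15/2)²·(5/2)/10² = 495/32 kN·m
Load 3 — point force P=13 kN at a=5/2 m (b=L-a=15/2):
  R_A = Pb²(3a+b)/L³ = 13·(15/2)²·(3·(5/2)+(15/2))/10³ = 351/32 kN
  M_A = Pab²/L² = 13·(5/2)·(15/2)²/10² = 585/32 kN·m
  R_B = Pa²(a+3b)/L³ = 13·(5/2)²·((5/2)+3·(15/2))/10³ = 65/32 kN
  M_B = -Pa²b/L² = -13·(5/2)²·(15/2)/10² = -195/32 kN·m
Load 4 — point force P=18 kN at a=4 m (b=L-a=6):
  R_A = Pb²(3a+b)/L³ = 18·6²·(3·4+6)/10³ = 1458/125 kN
  M_A = Pab²/L² = 18·4·6²/10² = 648/25 kN·m
  R_B = Pa²(a+3b)/L³ = 18·4²·(4+3·6)/10³ = 792/125 kN
  M_B = -Pa²b/L² = -18·4²·6/10² = -432/25 kN·m
Superposition: R_A = 18707/500 kN, M_A = 45427/600 kN·m, R_B = 18793/500 kN, M_B = -12581/200 kN·m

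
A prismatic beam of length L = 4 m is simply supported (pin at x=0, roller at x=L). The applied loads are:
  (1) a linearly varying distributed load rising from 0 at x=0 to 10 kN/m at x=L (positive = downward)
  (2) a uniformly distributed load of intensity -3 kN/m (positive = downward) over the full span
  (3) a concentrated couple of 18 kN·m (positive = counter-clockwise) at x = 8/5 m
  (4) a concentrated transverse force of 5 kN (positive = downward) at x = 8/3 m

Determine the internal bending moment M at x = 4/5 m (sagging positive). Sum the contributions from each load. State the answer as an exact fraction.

Load 1 — triangular load w₀=10 kN/m (0→w₀ over full span):
  M_1 = w₀Lx/6 - w₀x³/(6L) = 10·4·(4/5)/6 - 10·(4/5)³/(6·4) = 128/25 kN·m
Load 2 — uniform load w=-3 kN/m over full span:
  M_2 = wx(L-x)/2 = (-3)·(4/5)·(4-(4/5))/2 = -96/25 kN·m
Load 3 — applied couple M₀=18 kN·m at a=8/5 m (b=L-a=12/5):
  M_3 = M₀x/L  [x≤a] = 18·(4/5)/4 = 18/5 kN·m
Load 4 — point force P=5 kN at a=8/3 m (b=L-a=4/3):
  M_4 = Pbx/L  [x≤a] = 5·(4/3)·(4/5)/4 = 4/3 kN·m
Superposition: M = Σ M_i = 466/75 kN·m ≈ 6.213333 kN·m

M(4/5) = 466/75 kN·m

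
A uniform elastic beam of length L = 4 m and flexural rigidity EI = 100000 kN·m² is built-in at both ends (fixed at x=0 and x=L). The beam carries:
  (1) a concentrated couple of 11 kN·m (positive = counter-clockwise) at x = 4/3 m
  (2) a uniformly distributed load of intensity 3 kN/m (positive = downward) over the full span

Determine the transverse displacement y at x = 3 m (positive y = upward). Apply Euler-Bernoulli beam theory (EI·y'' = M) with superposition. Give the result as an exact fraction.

y(3) = 7/7200000 m

Load 1 — applied couple M₀=11 kN·m at a=4/3 m (b=L-a=8/3):
  y_1 = (R_Ax³/6 - M_Ax²/2 - M₀(x-a)²/2)/EI  [x>a] with R_A=11/3, M_A=0 = ((11/3)·3³/6 - 0·3²/2 - 11·(3-(4/3))²/2)/100000 = 11/900000 m
Load 2 — uniform load w=3 kN/m over full span:
  y_2 = -wx²(L-x)²/(24EI) = -3·3²·(4-3)²/(24·100000) = -9/800000 m
Superposition: y = Σ y_i = 7/7200000 m ≈ 0.000001 m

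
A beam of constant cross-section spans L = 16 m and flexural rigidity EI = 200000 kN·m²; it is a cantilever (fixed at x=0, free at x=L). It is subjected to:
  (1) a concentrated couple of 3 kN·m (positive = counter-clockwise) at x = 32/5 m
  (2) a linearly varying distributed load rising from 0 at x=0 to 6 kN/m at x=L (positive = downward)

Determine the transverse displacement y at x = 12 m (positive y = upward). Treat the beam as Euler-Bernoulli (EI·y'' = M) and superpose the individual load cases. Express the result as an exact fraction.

y(12) = -36951/312500 m

Load 1 — applied couple M₀=3 kN·m at a=32/5 m (b=L-a=48/5):
  y_1 = M₀a(2x-a)/(2EI)  [x>a] = 3·(32/5)·(2·12-(32/5))/(2·200000) = 66/78125 m
Load 2 — triangular load w₀=6 kN/m (0→w₀ over full span):
  y_2 = (w₀Lx³/12-w₀L²x²/6-w₀x⁵/(120L))/EI = (6·16·12³/12-6·16²·12²/6-6·12⁵/(120·16))/200000 = -7443/62500 m
Superposition: y = Σ y_i = -36951/312500 m ≈ -0.118243 m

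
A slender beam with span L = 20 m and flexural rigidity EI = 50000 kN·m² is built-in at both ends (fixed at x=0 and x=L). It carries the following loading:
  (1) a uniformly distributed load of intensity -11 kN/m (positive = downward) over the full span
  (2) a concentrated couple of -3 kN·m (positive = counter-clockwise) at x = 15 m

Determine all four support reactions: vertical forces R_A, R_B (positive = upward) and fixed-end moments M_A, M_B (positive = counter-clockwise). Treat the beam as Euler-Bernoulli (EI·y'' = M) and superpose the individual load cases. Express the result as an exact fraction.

R_A = -17627/160 kN, M_A = -17645/48 kN·m, R_B = -17573/160 kN, M_B = 17627/48 kN·m

Load 1 — uniform load w=-11 kN/m over full span:
  R_A = wL/2 = (-11)·20/2 = -110 kN
  M_A = wL²/12 = (-11)·20²/12 = -1100/3 kN·m
  R_B = wL/2 = (-11)·20/2 = -110 kN
  M_B = -wL²/12 = -(-11)·20²/12 = 1100/3 kN·m
Load 2 — applied couple M₀=-3 kN·m at a=15 m (b=L-a=5):
  R_A = 6M₀ab/L³ = 6·(-3)·15·5/20³ = -27/160 kN
  M_A = M₀b(2a-b)/L² = (-3)·5·(2·15-5)/20² = -15/16 kN·m
  R_B = -6M₀ab/L³ = -6·(-3)·15·5/20³ = 27/160 kN
  M_B = M₀a(2b-a)/L² = (-3)·15·(2·5-15)/20² = 9/16 kN·m
Superposition: R_A = -17627/160 kN, M_A = -17645/48 kN·m, R_B = -17573/160 kN, M_B = 17627/48 kN·m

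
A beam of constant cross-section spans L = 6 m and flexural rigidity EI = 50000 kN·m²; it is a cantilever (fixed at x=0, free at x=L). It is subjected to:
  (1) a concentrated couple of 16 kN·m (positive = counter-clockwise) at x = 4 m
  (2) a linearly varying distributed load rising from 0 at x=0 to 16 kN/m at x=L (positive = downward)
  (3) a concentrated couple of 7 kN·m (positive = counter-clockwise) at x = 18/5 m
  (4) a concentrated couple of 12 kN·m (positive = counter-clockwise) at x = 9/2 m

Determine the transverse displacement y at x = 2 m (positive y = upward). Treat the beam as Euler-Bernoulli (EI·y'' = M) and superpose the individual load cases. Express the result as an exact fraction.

y(2) = -5641/1125000 m

Load 1 — applied couple M₀=16 kN·m at a=4 m (b=L-a=2):
  y_1 = M₀x²/(2EI)  [x≤a] = 16·2²/(2·50000) = 2/3125 m
Load 2 — triangular load w₀=16 kN/m (0→w₀ over full span):
  y_2 = (w₀Lx³/12-w₀L²x²/6-w₀x⁵/(120L))/EI = (16·6·2³/12-16·6²·2²/6-16·2⁵/(120·6))/50000 = -902/140625 m
Load 3 — applied couple M₀=7 kN·m at a=18/5 m (b=L-a=12/5):
  y_3 = M₀x²/(2EI)  [x≤a] = 7·2²/(2·50000) = 7/25000 m
Load 4 — applied couple M₀=12 kN·m at a=9/2 m (b=L-a=3/2):
  y_4 = M₀x²/(2EI)  [x≤a] = 12·2²/(2·50000) = 3/6250 m
Superposition: y = Σ y_i = -5641/1125000 m ≈ -0.005014 m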